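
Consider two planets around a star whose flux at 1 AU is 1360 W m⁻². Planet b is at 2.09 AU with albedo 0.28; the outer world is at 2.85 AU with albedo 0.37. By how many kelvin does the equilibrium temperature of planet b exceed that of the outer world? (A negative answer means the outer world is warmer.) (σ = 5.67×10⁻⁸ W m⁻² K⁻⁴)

T_eq = [S₀(1−A)/(4σd²)]^(1/4), so T ∝ (1−A)^(1/4) / √d.
T₁ = [1360×0.72/(4×5.67×10⁻⁸×2.09²)]^(1/4) = 177.31 K.
T₂ = [1360×0.63/(4×5.67×10⁻⁸×2.85²)]^(1/4) = 146.85 K.

ΔT ≈ 30.5 K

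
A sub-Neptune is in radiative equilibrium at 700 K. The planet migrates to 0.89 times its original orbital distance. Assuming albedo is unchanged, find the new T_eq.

T_eq ≈ 742 K

T_eq ∝ L^(1/4) · d^(−1/2).
T′ = 700 / 0.89^(1/2) = 742 K.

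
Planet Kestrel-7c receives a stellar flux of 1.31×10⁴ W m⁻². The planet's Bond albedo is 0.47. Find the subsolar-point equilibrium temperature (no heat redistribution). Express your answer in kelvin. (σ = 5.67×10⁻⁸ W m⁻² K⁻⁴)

T_ss ≈ 592 K

At the subsolar point the surface absorbs S(1−A) and emits σT⁴ per unit area — no factor of 4, since only the local patch is in balance.
T = [1.31×10⁴ × 0.53 / 5.67×10⁻⁸]^(1/4) = (1.22×10¹¹)^(1/4) = 592 K.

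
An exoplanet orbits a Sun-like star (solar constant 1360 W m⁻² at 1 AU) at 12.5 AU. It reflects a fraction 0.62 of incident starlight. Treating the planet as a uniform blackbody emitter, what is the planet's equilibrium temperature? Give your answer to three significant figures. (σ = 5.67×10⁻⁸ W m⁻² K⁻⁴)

Flux at 12.5 AU: S = 1360/12.5² = 8.70 W m⁻².
Energy balance: absorbed = emitted ⇒ πR²·S(1−A) = 4πR²·σT_eq⁴, so T_eq⁴ = S(1−A)/(4σ).
T_eq = [8.70 × 0.38 / (4 × 5.67×10⁻⁸)]^(1/4) = (1.46×10⁷)^(1/4) = 61.8 K.

T_eq ≈ 61.8 K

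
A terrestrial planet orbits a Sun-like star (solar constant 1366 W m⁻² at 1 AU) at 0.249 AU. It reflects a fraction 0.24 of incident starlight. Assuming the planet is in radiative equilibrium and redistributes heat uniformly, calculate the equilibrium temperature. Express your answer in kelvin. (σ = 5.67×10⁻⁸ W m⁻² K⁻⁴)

T_eq ≈ 521 K

Flux at 0.249 AU: S = 1366/0.249² = 2.20×10⁴ W m⁻².
Energy balance: absorbed = emitted ⇒ πR²·S(1−A) = 4πR²·σT_eq⁴, so T_eq⁴ = S(1−A)/(4σ).
T_eq = [2.20×10⁴ × 0.76 / (4 × 5.67×10⁻⁸)]^(1/4) = (7.38×10¹⁰)^(1/4) = 521 K.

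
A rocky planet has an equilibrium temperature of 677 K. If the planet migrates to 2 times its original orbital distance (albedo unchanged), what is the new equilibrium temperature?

T_eq ≈ 479 K

T_eq ∝ L^(1/4) · d^(−1/2).
T′ = 677 / 2^(1/2) = 479 K.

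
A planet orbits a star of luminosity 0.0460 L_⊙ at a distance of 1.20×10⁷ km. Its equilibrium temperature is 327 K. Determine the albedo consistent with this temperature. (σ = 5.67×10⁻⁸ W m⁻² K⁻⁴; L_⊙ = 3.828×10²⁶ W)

A ≈ 0.73

d = 1.20×10⁷ km = 1.20×10¹⁰ m.
L = 0.0460 × 3.828×10²⁶ = 1.76×10²⁵ W.
Flux: S = L/(4πd²) = 1.76×10²⁵/(4π×(1.20×10¹⁰)²) = 9730 W m⁻².
From T_eq⁴ = S(1−A)/(4σ): 1−A = 4σT_eq⁴/S.
1−A = 4 × 5.67×10⁻⁸ × (327)⁴ / 9730 = 0.266.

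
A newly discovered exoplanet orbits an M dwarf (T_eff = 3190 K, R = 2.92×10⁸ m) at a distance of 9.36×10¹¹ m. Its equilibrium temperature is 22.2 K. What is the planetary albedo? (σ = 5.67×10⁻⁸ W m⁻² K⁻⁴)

L = 4πR_⋆²σT_⋆⁴ = 4π(2.92×10⁸)² × 5.67×10⁻⁸ × (3190)⁴ = 6.29×10²⁴ W.
S = L/(4πd²) = 0.571 W m⁻².
From T_eq⁴ = S(1−A)/(4σ): 1−A = 4σT_eq⁴/S.
1−A = 4 × 5.67×10⁻⁸ × (22.2)⁴ / 0.571 = 0.096.

A ≈ 0.90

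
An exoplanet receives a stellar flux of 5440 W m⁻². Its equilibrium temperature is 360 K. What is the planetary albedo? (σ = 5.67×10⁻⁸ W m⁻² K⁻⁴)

A ≈ 0.30

From T_eq⁴ = S(1−A)/(4σ): 1−A = 4σT_eq⁴/S.
1−A = 4 × 5.67×10⁻⁸ × (360)⁴ / 5440 = 0.700.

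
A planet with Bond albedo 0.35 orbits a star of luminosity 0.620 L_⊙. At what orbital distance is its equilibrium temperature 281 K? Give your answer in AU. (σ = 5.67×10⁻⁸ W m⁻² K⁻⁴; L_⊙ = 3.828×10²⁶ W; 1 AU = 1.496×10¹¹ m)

L = 0.620 × 3.828×10²⁶ = 2.37×10²⁶ W.
From T_eq⁴ = L(1−A)/(16πσd²): d = √[L(1−A)/(16πσT_eq⁴)].
d = √[2.37×10²⁶ × 0.65 / (16π × 5.67×10⁻⁸ × (281)⁴)] = 9.32×10¹⁰ m = 0.623 AU.

d ≈ 0.623 AU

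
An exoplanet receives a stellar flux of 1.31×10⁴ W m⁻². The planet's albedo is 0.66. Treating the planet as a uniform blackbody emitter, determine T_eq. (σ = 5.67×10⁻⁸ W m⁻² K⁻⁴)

Energy balance: absorbed = emitted ⇒ πR²·S(1−A) = 4πR²·σT_eq⁴, so T_eq⁴ = S(1−A)/(4σ).
T_eq = [1.31×10⁴ × 0.34 / (4 × 5.67×10⁻⁸)]^(1/4) = (1.96×10¹⁰)^(1/4) = 374 K.

T_eq ≈ 374 K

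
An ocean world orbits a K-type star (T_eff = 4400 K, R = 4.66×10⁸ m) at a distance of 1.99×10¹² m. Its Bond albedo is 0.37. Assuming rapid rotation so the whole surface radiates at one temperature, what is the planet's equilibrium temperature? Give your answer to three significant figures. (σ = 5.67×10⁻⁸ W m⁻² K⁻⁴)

L = 4πR_⋆²σT_⋆⁴ = 4π(4.66×10⁸)² × 5.67×10⁻⁸ × (4400)⁴ = 5.80×10²⁵ W.
S = L/(4πd²) = 1.17 W m⁻².
Energy balance: absorbed = emitted ⇒ πR²·S(1−A) = 4πR²·σT_eq⁴, so T_eq⁴ = S(1−A)/(4σ).
T_eq = [1.17 × 0.63 / (4 × 5.67×10⁻⁸)]^(1/4) = (3.24×10⁶)^(1/4) = 42.4 K.

T_eq ≈ 42.4 K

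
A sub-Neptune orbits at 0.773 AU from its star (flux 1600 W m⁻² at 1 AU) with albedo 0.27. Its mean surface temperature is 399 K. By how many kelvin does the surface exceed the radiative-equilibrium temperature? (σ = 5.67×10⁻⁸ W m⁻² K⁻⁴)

S = 1600/0.773² = 2678 W m⁻².
T_eq = [S(1−A)/(4σ)]^(1/4) = [2678×0.73/(4×5.67×10⁻⁸)]^(1/4) = 304.7 K.
ΔT = T_surf − T_eq = 399 − 304.7.

ΔT ≈ 94.3 K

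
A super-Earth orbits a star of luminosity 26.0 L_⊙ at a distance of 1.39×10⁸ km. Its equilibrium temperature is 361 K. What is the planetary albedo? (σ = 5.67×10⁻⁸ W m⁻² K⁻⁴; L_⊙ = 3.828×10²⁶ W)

A ≈ 0.91

d = 1.39×10⁸ km = 1.39×10¹¹ m.
L = 26.0 × 3.828×10²⁶ = 9.95×10²⁷ W.
Flux: S = L/(4πd²) = 9.95×10²⁷/(4π×(1.39×10¹¹)²) = 4.10×10⁴ W m⁻².
From T_eq⁴ = S(1−A)/(4σ): 1−A = 4σT_eq⁴/S.
1−A = 4 × 5.67×10⁻⁸ × (361)⁴ / 4.10×10⁴ = 0.094.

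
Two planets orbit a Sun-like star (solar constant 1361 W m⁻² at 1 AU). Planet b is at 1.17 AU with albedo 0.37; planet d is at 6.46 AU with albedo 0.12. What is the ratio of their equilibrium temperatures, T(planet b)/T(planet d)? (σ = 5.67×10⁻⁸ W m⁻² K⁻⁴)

T_eq = [S₀(1−A)/(4σd²)]^(1/4), so T ∝ (1−A)^(1/4) / √d.
T₁ = [1361×0.63/(4×5.67×10⁻⁸×1.17²)]^(1/4) = 229.24 K.
T₂ = [1361×0.88/(4×5.67×10⁻⁸×6.46²)]^(1/4) = 106.06 K.

T₁/T₂ ≈ 2.161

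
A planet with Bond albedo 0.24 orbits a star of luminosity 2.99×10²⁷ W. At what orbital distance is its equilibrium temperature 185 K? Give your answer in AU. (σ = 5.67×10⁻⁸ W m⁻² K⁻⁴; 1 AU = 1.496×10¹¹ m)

d ≈ 5.51 AU

From T_eq⁴ = L(1−A)/(16πσd²): d = √[L(1−A)/(16πσT_eq⁴)].
d = √[2.99×10²⁷ × 0.76 / (16π × 5.67×10⁻⁸ × (185)⁴)] = 8.25×10¹¹ m = 5.51 AU.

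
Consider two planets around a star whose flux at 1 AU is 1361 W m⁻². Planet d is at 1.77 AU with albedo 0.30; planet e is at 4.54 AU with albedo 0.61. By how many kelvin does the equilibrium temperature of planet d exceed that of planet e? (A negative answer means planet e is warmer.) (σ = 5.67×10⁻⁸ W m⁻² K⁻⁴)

T_eq = [S₀(1−A)/(4σd²)]^(1/4), so T ∝ (1−A)^(1/4) / √d.
T₁ = [1361×0.70/(4×5.67×10⁻⁸×1.77²)]^(1/4) = 191.36 K.
T₂ = [1361×0.39/(4×5.67×10⁻⁸×4.54²)]^(1/4) = 103.23 K.

ΔT ≈ 88.1 K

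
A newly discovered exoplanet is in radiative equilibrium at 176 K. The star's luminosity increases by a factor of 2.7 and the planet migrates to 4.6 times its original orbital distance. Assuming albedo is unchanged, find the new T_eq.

T_eq ∝ L^(1/4) · d^(−1/2).
T′ = 176 × 2.7^(1/4) / 4.6^(1/2) = 105 K.

T_eq ≈ 105 K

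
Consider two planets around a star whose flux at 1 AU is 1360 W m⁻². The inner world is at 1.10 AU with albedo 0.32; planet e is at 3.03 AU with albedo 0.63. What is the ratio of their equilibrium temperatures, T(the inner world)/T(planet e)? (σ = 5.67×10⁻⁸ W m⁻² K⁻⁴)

T_eq = [S₀(1−A)/(4σd²)]^(1/4), so T ∝ (1−A)^(1/4) / √d.
T₁ = [1360×0.68/(4×5.67×10⁻⁸×1.10²)]^(1/4) = 240.94 K.
T₂ = [1360×0.37/(4×5.67×10⁻⁸×3.03²)]^(1/4) = 124.68 K.

T₁/T₂ ≈ 1.932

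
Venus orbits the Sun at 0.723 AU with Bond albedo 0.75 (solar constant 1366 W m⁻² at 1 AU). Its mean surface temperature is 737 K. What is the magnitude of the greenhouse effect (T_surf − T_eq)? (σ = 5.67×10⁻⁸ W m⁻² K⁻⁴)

S = 1366/0.723² = 2613 W m⁻².
T_eq = [S(1−A)/(4σ)]^(1/4) = [2613×0.25/(4×5.67×10⁻⁸)]^(1/4) = 231.7 K.
ΔT = T_surf − T_eq = 737 − 231.7.

ΔT ≈ 505.3 K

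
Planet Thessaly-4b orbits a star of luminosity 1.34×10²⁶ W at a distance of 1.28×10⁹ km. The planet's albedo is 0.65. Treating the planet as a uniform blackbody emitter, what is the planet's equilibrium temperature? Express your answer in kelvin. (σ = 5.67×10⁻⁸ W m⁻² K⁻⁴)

T_eq ≈ 56.3 K

d = 1.28×10⁹ km = 1.28×10¹² m.
Flux: S = L/(4πd²) = 1.34×10²⁶/(4π×(1.28×10¹²)²) = 6.51 W m⁻².
Energy balance: absorbed = emitted ⇒ πR²·S(1−A) = 4πR²·σT_eq⁴, so T_eq⁴ = S(1−A)/(4σ).
T_eq = [6.51 × 0.35 / (4 × 5.67×10⁻⁸)]^(1/4) = (1.00×10⁷)^(1/4) = 56.3 K.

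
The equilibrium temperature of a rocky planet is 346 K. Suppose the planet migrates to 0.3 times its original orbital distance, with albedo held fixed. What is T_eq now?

T_eq ∝ L^(1/4) · d^(−1/2).
T′ = 346 / 0.3^(1/2) = 632 K.

T_eq ≈ 632 K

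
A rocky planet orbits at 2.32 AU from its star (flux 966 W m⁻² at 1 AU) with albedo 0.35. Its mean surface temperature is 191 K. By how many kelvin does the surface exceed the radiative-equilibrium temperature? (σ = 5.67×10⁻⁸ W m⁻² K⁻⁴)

S = 966/2.32² = 179.5 W m⁻².
T_eq = [S(1−A)/(4σ)]^(1/4) = [179.5×0.65/(4×5.67×10⁻⁸)]^(1/4) = 150.6 K.
ΔT = T_surf − T_eq = 191 − 150.6.

ΔT ≈ 40.4 K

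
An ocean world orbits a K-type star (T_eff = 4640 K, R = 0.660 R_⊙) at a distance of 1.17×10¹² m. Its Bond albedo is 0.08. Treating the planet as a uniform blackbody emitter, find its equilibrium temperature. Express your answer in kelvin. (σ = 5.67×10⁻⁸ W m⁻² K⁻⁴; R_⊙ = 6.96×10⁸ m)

R_⋆ = 0.660 × 6.96×10⁸ = 4.59×10⁸ m.
L = 4πR_⋆²σT_⋆⁴ = 4π(4.59×10⁸)² × 5.67×10⁻⁸ × (4640)⁴ = 6.97×10²⁵ W.
S = L/(4πd²) = 4.05 W m⁻².
Energy balance: absorbed = emitted ⇒ πR²·S(1−A) = 4πR²·σT_eq⁴, so T_eq⁴ = S(1−A)/(4σ).
T_eq = [4.05 × 0.92 / (4 × 5.67×10⁻⁸)]^(1/4) = (1.64×10⁷)^(1/4) = 63.7 K.

T_eq ≈ 63.7 K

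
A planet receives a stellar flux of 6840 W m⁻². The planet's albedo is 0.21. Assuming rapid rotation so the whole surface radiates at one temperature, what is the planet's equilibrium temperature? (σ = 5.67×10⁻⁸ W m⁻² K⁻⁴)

Energy balance: absorbed = emitted ⇒ πR²·S(1−A) = 4πR²·σT_eq⁴, so T_eq⁴ = S(1−A)/(4σ).
T_eq = [6840 × 0.79 / (4 × 5.67×10⁻⁸)]^(1/4) = (2.38×10¹⁰)^(1/4) = 393 K.

T_eq ≈ 393 K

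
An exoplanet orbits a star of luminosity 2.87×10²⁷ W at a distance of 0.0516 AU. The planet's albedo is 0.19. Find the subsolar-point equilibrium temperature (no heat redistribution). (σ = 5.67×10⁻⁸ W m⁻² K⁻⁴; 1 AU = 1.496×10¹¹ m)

T_ss ≈ 2720 K

d = 0.0516 AU = 7.72×10⁹ m.
Flux: S = L/(4πd²) = 2.87×10²⁷/(4π×(7.72×10⁹)²) = 3.83×10⁶ W m⁻².
At the subsolar point the surface absorbs S(1−A) and emits σT⁴ per unit area — no factor of 4, since only the local patch is in balance.
T = [3.83×10⁶ × 0.81 / 5.67×10⁻⁸]^(1/4) = (5.48×10¹³)^(1/4) = 2720 K.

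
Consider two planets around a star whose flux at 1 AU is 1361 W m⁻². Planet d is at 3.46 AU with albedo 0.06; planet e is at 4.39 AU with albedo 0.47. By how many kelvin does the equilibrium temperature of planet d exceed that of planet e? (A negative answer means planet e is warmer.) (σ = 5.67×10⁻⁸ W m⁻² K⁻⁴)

T_eq = [S₀(1−A)/(4σd²)]^(1/4), so T ∝ (1−A)^(1/4) / √d.
T₁ = [1361×0.94/(4×5.67×10⁻⁸×3.46²)]^(1/4) = 147.33 K.
T₂ = [1361×0.53/(4×5.67×10⁻⁸×4.39²)]^(1/4) = 113.34 K.

ΔT ≈ 34.0 K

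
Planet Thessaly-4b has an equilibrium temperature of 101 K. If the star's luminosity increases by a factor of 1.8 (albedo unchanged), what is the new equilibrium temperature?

T_eq ∝ L^(1/4) · d^(−1/2).
T′ = 101 × 1.8^(1/4) = 117 K.

T_eq ≈ 117 K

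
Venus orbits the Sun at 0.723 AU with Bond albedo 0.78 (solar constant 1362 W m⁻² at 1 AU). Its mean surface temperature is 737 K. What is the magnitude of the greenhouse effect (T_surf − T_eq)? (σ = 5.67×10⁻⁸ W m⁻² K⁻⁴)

ΔT ≈ 512.8 K

S = 1362/0.723² = 2606 W m⁻².
T_eq = [S(1−A)/(4σ)]^(1/4) = [2606×0.22/(4×5.67×10⁻⁸)]^(1/4) = 224.2 K.
ΔT = T_surf − T_eq = 737 − 224.2.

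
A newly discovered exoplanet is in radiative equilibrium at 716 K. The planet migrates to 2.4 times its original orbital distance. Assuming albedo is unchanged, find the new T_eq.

T_eq ≈ 462 K

T_eq ∝ L^(1/4) · d^(−1/2).
T′ = 716 / 2.4^(1/2) = 462 K.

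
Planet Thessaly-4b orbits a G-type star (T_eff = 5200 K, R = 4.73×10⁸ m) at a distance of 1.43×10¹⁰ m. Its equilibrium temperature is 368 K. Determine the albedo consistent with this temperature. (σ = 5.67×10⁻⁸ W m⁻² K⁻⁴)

A ≈ 0.91

L = 4πR_⋆²σT_⋆⁴ = 4π(4.73×10⁸)² × 5.67×10⁻⁸ × (5200)⁴ = 1.17×10²⁶ W.
S = L/(4πd²) = 4.54×10⁴ W m⁻².
From T_eq⁴ = S(1−A)/(4σ): 1−A = 4σT_eq⁴/S.
1−A = 4 × 5.67×10⁻⁸ × (368)⁴ / 4.54×10⁴ = 0.092.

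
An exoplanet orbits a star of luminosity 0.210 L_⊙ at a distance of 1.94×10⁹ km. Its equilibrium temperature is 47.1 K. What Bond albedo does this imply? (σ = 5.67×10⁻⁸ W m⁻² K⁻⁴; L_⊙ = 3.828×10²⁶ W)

d = 1.94×10⁹ km = 1.94×10¹² m.
L = 0.210 × 3.828×10²⁶ = 8.04×10²⁵ W.
Flux: S = L/(4πd²) = 8.04×10²⁵/(4π×(1.94×10¹²)²) = 1.70 W m⁻².
From T_eq⁴ = S(1−A)/(4σ): 1−A = 4σT_eq⁴/S.
1−A = 4 × 5.67×10⁻⁸ × (47.1)⁴ / 1.70 = 0.657.

A ≈ 0.34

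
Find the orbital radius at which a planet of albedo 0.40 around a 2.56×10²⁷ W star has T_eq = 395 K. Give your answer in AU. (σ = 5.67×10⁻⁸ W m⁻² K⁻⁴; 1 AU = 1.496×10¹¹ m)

d ≈ 0.995 AU

From T_eq⁴ = L(1−A)/(16πσd²): d = √[L(1−A)/(16πσT_eq⁴)].
d = √[2.56×10²⁷ × 0.60 / (16π × 5.67×10⁻⁸ × (395)⁴)] = 1.49×10¹¹ m = 0.995 AU.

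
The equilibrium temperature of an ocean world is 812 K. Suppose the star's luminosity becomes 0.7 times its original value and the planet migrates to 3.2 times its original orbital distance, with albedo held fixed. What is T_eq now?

T_eq ∝ L^(1/4) · d^(−1/2).
T′ = 812 × 0.7^(1/4) / 3.2^(1/2) = 415 K.

T_eq ≈ 415 K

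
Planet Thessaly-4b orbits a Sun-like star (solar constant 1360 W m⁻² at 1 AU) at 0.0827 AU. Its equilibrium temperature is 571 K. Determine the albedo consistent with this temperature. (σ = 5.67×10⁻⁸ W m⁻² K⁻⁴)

A ≈ 0.88

Flux at 0.0827 AU: S = 1360/0.0827² = 1.99×10⁵ W m⁻².
From T_eq⁴ = S(1−A)/(4σ): 1−A = 4σT_eq⁴/S.
1−A = 4 × 5.67×10⁻⁸ × (571)⁴ / 1.99×10⁵ = 0.121.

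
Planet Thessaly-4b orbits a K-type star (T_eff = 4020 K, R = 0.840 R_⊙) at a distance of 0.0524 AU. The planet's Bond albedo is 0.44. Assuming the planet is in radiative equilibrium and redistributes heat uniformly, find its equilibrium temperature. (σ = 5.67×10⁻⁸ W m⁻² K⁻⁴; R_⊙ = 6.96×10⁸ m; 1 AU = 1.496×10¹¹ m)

T_eq ≈ 672 K

R_⋆ = 0.840 × 6.96×10⁸ = 5.85×10⁸ m.
d = 0.0524 AU = 7.84×10⁹ m.
L = 4πR_⋆²σT_⋆⁴ = 4π(5.85×10⁸)² × 5.67×10⁻⁸ × (4020)⁴ = 6.36×10²⁵ W.
S = L/(4πd²) = 8.24×10⁴ W m⁻².
Energy balance: absorbed = emitted ⇒ πR²·S(1−A) = 4πR²·σT_eq⁴, so T_eq⁴ = S(1−A)/(4σ).
T_eq = [8.24×10⁴ × 0.56 / (4 × 5.67×10⁻⁸)]^(1/4) = (2.03×10¹¹)^(1/4) = 672 K.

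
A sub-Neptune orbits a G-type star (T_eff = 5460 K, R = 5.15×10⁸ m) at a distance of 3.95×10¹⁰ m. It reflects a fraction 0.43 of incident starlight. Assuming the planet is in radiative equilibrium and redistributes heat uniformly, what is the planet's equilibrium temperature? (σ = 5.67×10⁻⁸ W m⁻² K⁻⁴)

T_eq ≈ 383 K

L = 4πR_⋆²σT_⋆⁴ = 4π(5.15×10⁸)² × 5.67×10⁻⁸ × (5460)⁴ = 1.68×10²⁶ W.
S = L/(4πd²) = 8570 W m⁻².
Energy balance: absorbed = emitted ⇒ πR²·S(1−A) = 4πR²·σT_eq⁴, so T_eq⁴ = S(1−A)/(4σ).
T_eq = [8570 × 0.57 / (4 × 5.67×10⁻⁸)]^(1/4) = (2.15×10¹⁰)^(1/4) = 383 K.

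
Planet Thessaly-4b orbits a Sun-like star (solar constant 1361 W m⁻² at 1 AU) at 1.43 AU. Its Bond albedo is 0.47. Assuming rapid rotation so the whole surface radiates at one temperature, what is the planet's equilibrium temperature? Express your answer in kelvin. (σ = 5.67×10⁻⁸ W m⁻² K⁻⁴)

T_eq ≈ 199 K

Flux at 1.43 AU: S = 1361/1.43² = 666 W m⁻².
Energy balance: absorbed = emitted ⇒ πR²·S(1−A) = 4πR²·σT_eq⁴, so T_eq⁴ = S(1−A)/(4σ).
T_eq = [666 × 0.53 / (4 × 5.67×10⁻⁸)]^(1/4) = (1.56×10⁹)^(1/4) = 199 K.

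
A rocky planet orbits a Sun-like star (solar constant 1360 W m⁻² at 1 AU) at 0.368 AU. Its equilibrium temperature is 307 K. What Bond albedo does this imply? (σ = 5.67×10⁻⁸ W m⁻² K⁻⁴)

A ≈ 0.80

Flux at 0.368 AU: S = 1360/0.368² = 1.00×10⁴ W m⁻².
From T_eq⁴ = S(1−A)/(4σ): 1−A = 4σT_eq⁴/S.
1−A = 4 × 5.67×10⁻⁸ × (307)⁴ / 1.00×10⁴ = 0.201.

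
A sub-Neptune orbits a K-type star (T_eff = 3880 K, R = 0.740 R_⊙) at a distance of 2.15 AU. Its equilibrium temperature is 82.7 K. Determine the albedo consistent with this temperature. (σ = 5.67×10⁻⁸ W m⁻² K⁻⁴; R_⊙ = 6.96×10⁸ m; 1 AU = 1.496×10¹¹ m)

A ≈ 0.68

R_⋆ = 0.740 × 6.96×10⁸ = 5.15×10⁸ m.
d = 2.15 AU = 3.22×10¹¹ m.
L = 4πR_⋆²σT_⋆⁴ = 4π(5.15×10⁸)² × 5.67×10⁻⁸ × (3880)⁴ = 4.28×10²⁵ W.
S = L/(4πd²) = 32.9 W m⁻².
From T_eq⁴ = S(1−A)/(4σ): 1−A = 4σT_eq⁴/S.
1−A = 4 × 5.67×10⁻⁸ × (82.7)⁴ / 32.9 = 0.322.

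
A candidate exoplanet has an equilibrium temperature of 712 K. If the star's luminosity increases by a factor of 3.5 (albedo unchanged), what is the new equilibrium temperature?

T_eq ∝ L^(1/4) · d^(−1/2).
T′ = 712 × 3.5^(1/4) = 974 K.

T_eq ≈ 974 K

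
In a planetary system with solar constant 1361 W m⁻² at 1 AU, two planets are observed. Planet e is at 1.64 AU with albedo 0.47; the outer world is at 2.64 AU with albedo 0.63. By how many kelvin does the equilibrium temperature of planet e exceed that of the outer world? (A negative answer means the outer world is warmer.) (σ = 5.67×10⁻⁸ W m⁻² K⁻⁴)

T_eq = [S₀(1−A)/(4σd²)]^(1/4), so T ∝ (1−A)^(1/4) / √d.
T₁ = [1361×0.53/(4×5.67×10⁻⁸×1.64²)]^(1/4) = 185.44 K.
T₂ = [1361×0.37/(4×5.67×10⁻⁸×2.64²)]^(1/4) = 133.60 K.

ΔT ≈ 51.8 K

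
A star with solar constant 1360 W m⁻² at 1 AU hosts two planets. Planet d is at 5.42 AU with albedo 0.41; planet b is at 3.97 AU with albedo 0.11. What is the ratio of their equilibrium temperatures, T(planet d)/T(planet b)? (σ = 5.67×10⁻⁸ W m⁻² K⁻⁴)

T_eq = [S₀(1−A)/(4σd²)]^(1/4), so T ∝ (1−A)^(1/4) / √d.
T₁ = [1360×0.59/(4×5.67×10⁻⁸×5.42²)]^(1/4) = 104.76 K.
T₂ = [1360×0.89/(4×5.67×10⁻⁸×3.97²)]^(1/4) = 135.65 K.

T₁/T₂ ≈ 0.772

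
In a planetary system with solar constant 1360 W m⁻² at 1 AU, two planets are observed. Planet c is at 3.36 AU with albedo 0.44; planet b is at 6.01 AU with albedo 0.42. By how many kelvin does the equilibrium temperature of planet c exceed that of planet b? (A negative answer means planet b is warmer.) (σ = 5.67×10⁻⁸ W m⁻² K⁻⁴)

T_eq = [S₀(1−A)/(4σd²)]^(1/4), so T ∝ (1−A)^(1/4) / √d.
T₁ = [1360×0.56/(4×5.67×10⁻⁸×3.36²)]^(1/4) = 131.33 K.
T₂ = [1360×0.58/(4×5.67×10⁻⁸×6.01²)]^(1/4) = 99.06 K.

ΔT ≈ 32.3 K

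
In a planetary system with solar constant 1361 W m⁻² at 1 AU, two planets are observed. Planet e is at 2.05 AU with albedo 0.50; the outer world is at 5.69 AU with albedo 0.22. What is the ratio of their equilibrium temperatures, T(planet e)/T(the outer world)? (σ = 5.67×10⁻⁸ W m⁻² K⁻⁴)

T_eq = [S₀(1−A)/(4σd²)]^(1/4), so T ∝ (1−A)^(1/4) / √d.
T₁ = [1361×0.50/(4×5.67×10⁻⁸×2.05²)]^(1/4) = 163.46 K.
T₂ = [1361×0.78/(4×5.67×10⁻⁸×5.69²)]^(1/4) = 109.65 K.

T₁/T₂ ≈ 1.491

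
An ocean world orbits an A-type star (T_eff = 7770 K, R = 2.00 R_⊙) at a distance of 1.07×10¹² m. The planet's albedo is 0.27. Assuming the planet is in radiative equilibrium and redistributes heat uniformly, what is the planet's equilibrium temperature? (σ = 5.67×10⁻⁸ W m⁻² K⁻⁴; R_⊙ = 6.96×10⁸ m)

R_⋆ = 2.00 × 6.96×10⁸ = 1.39×10⁹ m.
L = 4πR_⋆²σT_⋆⁴ = 4π(1.39×10⁹)² × 5.67×10⁻⁸ × (7770)⁴ = 5.03×10²⁷ W.
S = L/(4πd²) = 350 W m⁻².
Energy balance: absorbed = emitted ⇒ πR²·S(1−A) = 4πR²·σT_eq⁴, so T_eq⁴ = S(1−A)/(4σ).
T_eq = [350 × 0.73 / (4 × 5.67×10⁻⁸)]^(1/4) = (1.13×10⁹)^(1/4) = 183 K.

T_eq ≈ 183 K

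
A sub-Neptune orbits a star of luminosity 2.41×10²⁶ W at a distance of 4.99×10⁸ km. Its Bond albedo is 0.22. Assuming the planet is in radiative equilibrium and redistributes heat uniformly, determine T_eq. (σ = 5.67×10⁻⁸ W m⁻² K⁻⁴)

d = 4.99×10⁸ km = 4.99×10¹¹ m.
Flux: S = L/(4πd²) = 2.41×10²⁶/(4π×(4.99×10¹¹)²) = 77.0 W m⁻².
Energy balance: absorbed = emitted ⇒ πR²·S(1−A) = 4πR²·σT_eq⁴, so T_eq⁴ = S(1−A)/(4σ).
T_eq = [77.0 × 0.78 / (4 × 5.67×10⁻⁸)]^(1/4) = (2.65×10⁸)^(1/4) = 128 K.

T_eq ≈ 128 K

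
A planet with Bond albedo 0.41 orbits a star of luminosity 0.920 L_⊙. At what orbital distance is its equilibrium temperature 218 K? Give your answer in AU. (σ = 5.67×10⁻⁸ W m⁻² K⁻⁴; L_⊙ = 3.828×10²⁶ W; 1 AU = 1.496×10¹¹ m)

L = 0.920 × 3.828×10²⁶ = 3.52×10²⁶ W.
From T_eq⁴ = L(1−A)/(16πσd²): d = √[L(1−A)/(16πσT_eq⁴)].
d = √[3.52×10²⁶ × 0.59 / (16π × 5.67×10⁻⁸ × (218)⁴)] = 1.80×10¹¹ m = 1.20 AU.

d ≈ 1.20 AU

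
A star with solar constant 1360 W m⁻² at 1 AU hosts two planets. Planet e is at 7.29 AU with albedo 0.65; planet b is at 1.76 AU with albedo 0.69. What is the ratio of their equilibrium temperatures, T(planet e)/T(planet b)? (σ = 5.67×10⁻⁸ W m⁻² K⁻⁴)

T_eq = [S₀(1−A)/(4σd²)]^(1/4), so T ∝ (1−A)^(1/4) / √d.
T₁ = [1360×0.35/(4×5.67×10⁻⁸×7.29²)]^(1/4) = 79.27 K.
T₂ = [1360×0.31/(4×5.67×10⁻⁸×1.76²)]^(1/4) = 156.52 K.

T₁/T₂ ≈ 0.506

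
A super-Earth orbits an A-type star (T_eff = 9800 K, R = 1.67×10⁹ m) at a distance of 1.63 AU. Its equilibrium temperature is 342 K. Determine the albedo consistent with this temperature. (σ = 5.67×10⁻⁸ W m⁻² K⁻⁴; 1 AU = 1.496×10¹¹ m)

d = 1.63 AU = 2.44×10¹¹ m.
L = 4πR_⋆²σT_⋆⁴ = 4π(1.67×10⁹)² × 5.67×10⁻⁸ × (9800)⁴ = 1.83×10²⁸ W.
S = L/(4πd²) = 2.45×10⁴ W m⁻².
From T_eq⁴ = S(1−A)/(4σ): 1−A = 4σT_eq⁴/S.
1−A = 4 × 5.67×10⁻⁸ × (342)⁴ / 2.45×10⁴ = 0.126.

A ≈ 0.87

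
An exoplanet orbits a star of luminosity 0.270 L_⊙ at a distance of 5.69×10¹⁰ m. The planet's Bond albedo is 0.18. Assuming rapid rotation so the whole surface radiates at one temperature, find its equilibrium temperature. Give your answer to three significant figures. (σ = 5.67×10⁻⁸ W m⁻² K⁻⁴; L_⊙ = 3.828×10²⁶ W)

T_eq ≈ 310 K

L = 0.270 × 3.828×10²⁶ = 1.03×10²⁶ W.
Flux: S = L/(4πd²) = 1.03×10²⁶/(4π×(5.69×10¹⁰)²) = 2540 W m⁻².
Energy balance: absorbed = emitted ⇒ πR²·S(1−A) = 4πR²·σT_eq⁴, so T_eq⁴ = S(1−A)/(4σ).
T_eq = [2540 × 0.82 / (4 × 5.67×10⁻⁸)]^(1/4) = (9.18×10⁹)^(1/4) = 310 K.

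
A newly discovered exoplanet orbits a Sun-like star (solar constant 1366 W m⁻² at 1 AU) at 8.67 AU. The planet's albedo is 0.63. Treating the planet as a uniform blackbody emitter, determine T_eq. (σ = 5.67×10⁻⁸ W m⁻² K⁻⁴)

T_eq ≈ 73.8 K

Flux at 8.67 AU: S = 1366/8.67² = 18.2 W m⁻².
Energy balance: absorbed = emitted ⇒ πR²·S(1−A) = 4πR²·σT_eq⁴, so T_eq⁴ = S(1−A)/(4σ).
T_eq = [18.2 × 0.37 / (4 × 5.67×10⁻⁸)]^(1/4) = (2.96×10⁷)^(1/4) = 73.8 K.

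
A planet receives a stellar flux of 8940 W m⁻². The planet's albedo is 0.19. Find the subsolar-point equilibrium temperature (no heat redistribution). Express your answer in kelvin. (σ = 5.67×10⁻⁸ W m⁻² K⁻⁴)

T_ss ≈ 598 K

At the subsolar point the surface absorbs S(1−A) and emits σT⁴ per unit area — no factor of 4, since only the local patch is in balance.
T = [8940 × 0.81 / 5.67×10⁻⁸]^(1/4) = (1.28×10¹¹)^(1/4) = 598 K.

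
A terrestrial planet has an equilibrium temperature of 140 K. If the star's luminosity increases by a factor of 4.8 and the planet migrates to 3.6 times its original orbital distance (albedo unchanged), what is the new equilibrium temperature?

T_eq ≈ 109 K

T_eq ∝ L^(1/4) · d^(−1/2).
T′ = 140 × 4.8^(1/4) / 3.6^(1/2) = 109 K.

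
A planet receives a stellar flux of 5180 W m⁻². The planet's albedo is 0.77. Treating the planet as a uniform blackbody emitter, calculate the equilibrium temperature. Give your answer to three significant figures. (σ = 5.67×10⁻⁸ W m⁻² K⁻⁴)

Energy balance: absorbed = emitted ⇒ πR²·S(1−A) = 4πR²·σT_eq⁴, so T_eq⁴ = S(1−A)/(4σ).
T_eq = [5180 × 0.23 / (4 × 5.67×10⁻⁸)]^(1/4) = (5.25×10⁹)^(1/4) = 269 K.

T_eq ≈ 269 K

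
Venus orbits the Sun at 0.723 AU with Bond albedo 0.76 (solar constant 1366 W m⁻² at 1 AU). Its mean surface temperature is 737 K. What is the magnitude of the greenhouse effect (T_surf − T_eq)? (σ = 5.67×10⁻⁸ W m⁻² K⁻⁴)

S = 1366/0.723² = 2613 W m⁻².
T_eq = [S(1−A)/(4σ)]^(1/4) = [2613×0.24/(4×5.67×10⁻⁸)]^(1/4) = 229.3 K.
ΔT = T_surf − T_eq = 737 − 229.3.

ΔT ≈ 507.7 K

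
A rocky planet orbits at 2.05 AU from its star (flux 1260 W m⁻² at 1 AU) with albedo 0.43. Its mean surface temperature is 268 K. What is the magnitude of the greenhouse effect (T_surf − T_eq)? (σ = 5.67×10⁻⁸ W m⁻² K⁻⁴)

S = 1260/2.05² = 299.8 W m⁻².
T_eq = [S(1−A)/(4σ)]^(1/4) = [299.8×0.57/(4×5.67×10⁻⁸)]^(1/4) = 165.7 K.
ΔT = T_surf − T_eq = 268 − 165.7.

ΔT ≈ 102.3 K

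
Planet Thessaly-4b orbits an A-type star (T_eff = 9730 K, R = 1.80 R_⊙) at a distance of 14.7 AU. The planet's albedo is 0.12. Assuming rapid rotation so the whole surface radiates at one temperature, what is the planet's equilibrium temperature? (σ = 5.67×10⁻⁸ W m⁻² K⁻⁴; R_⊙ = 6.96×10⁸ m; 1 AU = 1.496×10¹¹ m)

T_eq ≈ 159 K

R_⋆ = 1.80 × 6.96×10⁸ = 1.25×10⁹ m.
d = 14.7 AU = 2.20×10¹² m.
L = 4πR_⋆²σT_⋆⁴ = 4π(1.25×10⁹)² × 5.67×10⁻⁸ × (9730)⁴ = 1.00×10²⁸ W.
S = L/(4πd²) = 165 W m⁻².
Energy balance: absorbed = emitted ⇒ πR²·S(1−A) = 4πR²·σT_eq⁴, so T_eq⁴ = S(1−A)/(4σ).
T_eq = [165 × 0.88 / (4 × 5.67×10⁻⁸)]^(1/4) = (6.40×10⁸)^(1/4) = 159 K.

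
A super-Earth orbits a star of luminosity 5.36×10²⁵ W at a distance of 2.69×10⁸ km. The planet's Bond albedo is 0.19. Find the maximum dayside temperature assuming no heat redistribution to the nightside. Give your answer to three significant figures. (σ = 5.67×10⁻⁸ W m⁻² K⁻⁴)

d = 2.69×10⁸ km = 2.69×10¹¹ m.
Flux: S = L/(4πd²) = 5.36×10²⁵/(4π×(2.69×10¹¹)²) = 58.9 W m⁻².
With no redistribution each surface element balances locally: S(1−A) = σT⁴.
T = [58.9 × 0.81 / 5.67×10⁻⁸]^(1/4) = (8.42×10⁸)^(1/4) = 170 K.

T_ss ≈ 170 K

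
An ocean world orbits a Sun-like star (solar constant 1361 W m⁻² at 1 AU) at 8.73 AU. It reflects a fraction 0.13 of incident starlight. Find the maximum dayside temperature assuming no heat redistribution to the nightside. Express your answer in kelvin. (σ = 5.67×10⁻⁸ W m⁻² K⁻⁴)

Flux at 8.73 AU: S = 1361/8.73² = 17.9 W m⁻².
With no redistribution each surface element balances locally: S(1−A) = σT⁴.
T = [17.9 × 0.87 / 5.67×10⁻⁸]^(1/4) = (2.74×10⁸)^(1/4) = 129 K.

T_ss ≈ 129 K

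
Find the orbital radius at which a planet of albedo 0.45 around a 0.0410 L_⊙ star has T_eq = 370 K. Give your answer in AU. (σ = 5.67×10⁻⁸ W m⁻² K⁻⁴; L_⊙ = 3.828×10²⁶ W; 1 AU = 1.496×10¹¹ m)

L = 0.0410 × 3.828×10²⁶ = 1.57×10²⁵ W.
From T_eq⁴ = L(1−A)/(16πσd²): d = √[L(1−A)/(16πσT_eq⁴)].
d = √[1.57×10²⁵ × 0.55 / (16π × 5.67×10⁻⁸ × (370)⁴)] = 1.27×10¹⁰ m = 0.0850 AU.

d ≈ 0.0850 AU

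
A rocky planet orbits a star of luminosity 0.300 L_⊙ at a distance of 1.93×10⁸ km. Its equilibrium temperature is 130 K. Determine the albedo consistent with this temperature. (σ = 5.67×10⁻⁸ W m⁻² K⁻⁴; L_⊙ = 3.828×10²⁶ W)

A ≈ 0.74

d = 1.93×10⁸ km = 1.93×10¹¹ m.
L = 0.300 × 3.828×10²⁶ = 1.15×10²⁶ W.
Flux: S = L/(4πd²) = 1.15×10²⁶/(4π×(1.93×10¹¹)²) = 245 W m⁻².
From T_eq⁴ = S(1−A)/(4σ): 1−A = 4σT_eq⁴/S.
1−A = 4 × 5.67×10⁻⁸ × (130)⁴ / 245 = 0.264.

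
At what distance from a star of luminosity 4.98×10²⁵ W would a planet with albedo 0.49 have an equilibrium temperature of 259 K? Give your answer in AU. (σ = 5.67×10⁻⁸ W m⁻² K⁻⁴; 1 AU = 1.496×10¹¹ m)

From T_eq⁴ = L(1−A)/(16πσd²): d = √[L(1−A)/(16πσT_eq⁴)].
d = √[4.98×10²⁵ × 0.51 / (16π × 5.67×10⁻⁸ × (259)⁴)] = 4.45×10¹⁰ m = 0.297 AU.

d ≈ 0.297 AU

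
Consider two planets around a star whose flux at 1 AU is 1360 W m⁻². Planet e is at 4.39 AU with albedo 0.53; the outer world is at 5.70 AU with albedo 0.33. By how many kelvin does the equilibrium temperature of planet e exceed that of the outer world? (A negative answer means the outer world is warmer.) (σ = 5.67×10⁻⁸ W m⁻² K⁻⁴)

T_eq = [S₀(1−A)/(4σd²)]^(1/4), so T ∝ (1−A)^(1/4) / √d.
T₁ = [1360×0.47/(4×5.67×10⁻⁸×4.39²)]^(1/4) = 109.97 K.
T₂ = [1360×0.67/(4×5.67×10⁻⁸×5.70²)]^(1/4) = 105.45 K.

ΔT ≈ 4.5 K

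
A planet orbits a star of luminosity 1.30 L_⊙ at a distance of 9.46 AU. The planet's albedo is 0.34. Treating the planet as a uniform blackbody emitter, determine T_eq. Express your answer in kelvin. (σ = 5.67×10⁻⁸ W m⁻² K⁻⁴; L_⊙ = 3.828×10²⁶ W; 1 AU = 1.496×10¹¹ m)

d = 9.46 AU = 1.42×10¹² m.
L = 1.30 × 3.828×10²⁶ = 4.98×10²⁶ W.
Flux: S = L/(4πd²) = 4.98×10²⁶/(4π×(1.42×10¹²)²) = 19.8 W m⁻².
Energy balance: absorbed = emitted ⇒ πR²·S(1−A) = 4πR²·σT_eq⁴, so T_eq⁴ = S(1−A)/(4σ).
T_eq = [19.8 × 0.66 / (4 × 5.67×10⁻⁸)]^(1/4) = (5.75×10⁷)^(1/4) = 87.1 K.

T_eq ≈ 87.1 K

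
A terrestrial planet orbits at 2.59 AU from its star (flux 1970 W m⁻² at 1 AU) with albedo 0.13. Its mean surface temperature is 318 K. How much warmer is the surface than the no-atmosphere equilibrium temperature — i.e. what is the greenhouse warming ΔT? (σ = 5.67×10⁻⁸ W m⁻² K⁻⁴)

S = 1970/2.59² = 293.7 W m⁻².
T_eq = [S(1−A)/(4σ)]^(1/4) = [293.7×0.87/(4×5.67×10⁻⁸)]^(1/4) = 183.2 K.
ΔT = T_surf − T_eq = 318 − 183.2.

ΔT ≈ 134.8 K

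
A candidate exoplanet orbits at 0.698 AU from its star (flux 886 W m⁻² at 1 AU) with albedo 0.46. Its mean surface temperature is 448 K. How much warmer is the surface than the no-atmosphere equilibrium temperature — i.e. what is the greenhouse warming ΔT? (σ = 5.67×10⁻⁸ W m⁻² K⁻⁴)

S = 886/0.698² = 1819 W m⁻².
T_eq = [S(1−A)/(4σ)]^(1/4) = [1819×0.54/(4×5.67×10⁻⁸)]^(1/4) = 256.5 K.
ΔT = T_surf − T_eq = 448 − 256.5.

ΔT ≈ 191.5 K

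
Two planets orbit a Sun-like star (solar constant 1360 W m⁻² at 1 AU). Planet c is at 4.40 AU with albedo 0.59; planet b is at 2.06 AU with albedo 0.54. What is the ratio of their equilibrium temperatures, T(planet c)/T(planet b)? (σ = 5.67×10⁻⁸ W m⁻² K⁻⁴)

T_eq = [S₀(1−A)/(4σd²)]^(1/4), so T ∝ (1−A)^(1/4) / √d.
T₁ = [1360×0.41/(4×5.67×10⁻⁸×4.40²)]^(1/4) = 106.16 K.
T₂ = [1360×0.46/(4×5.67×10⁻⁸×2.06²)]^(1/4) = 159.67 K.

T₁/T₂ ≈ 0.665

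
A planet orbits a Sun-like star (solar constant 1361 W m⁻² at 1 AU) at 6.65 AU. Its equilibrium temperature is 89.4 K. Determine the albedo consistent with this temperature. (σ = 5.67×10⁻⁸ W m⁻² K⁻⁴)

A ≈ 0.53

Flux at 6.65 AU: S = 1361/6.65² = 30.8 W m⁻².
From T_eq⁴ = S(1−A)/(4σ): 1−A = 4σT_eq⁴/S.
1−A = 4 × 5.67×10⁻⁸ × (89.4)⁴ / 30.8 = 0.471.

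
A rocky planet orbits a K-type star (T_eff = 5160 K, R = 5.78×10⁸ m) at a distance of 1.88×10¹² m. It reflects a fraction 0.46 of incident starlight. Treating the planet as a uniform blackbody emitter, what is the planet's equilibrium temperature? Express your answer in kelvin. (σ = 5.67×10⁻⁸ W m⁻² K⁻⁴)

T_eq ≈ 54.8 K

L = 4πR_⋆²σT_⋆⁴ = 4π(5.78×10⁸)² × 5.67×10⁻⁸ × (5160)⁴ = 1.69×10²⁶ W.
S = L/(4πd²) = 3.80 W m⁻².
Energy balance: absorbed = emitted ⇒ πR²·S(1−A) = 4πR²·σT_eq⁴, so T_eq⁴ = S(1−A)/(4σ).
T_eq = [3.80 × 0.54 / (4 × 5.67×10⁻⁸)]^(1/4) = (9.05×10⁶)^(1/4) = 54.8 K.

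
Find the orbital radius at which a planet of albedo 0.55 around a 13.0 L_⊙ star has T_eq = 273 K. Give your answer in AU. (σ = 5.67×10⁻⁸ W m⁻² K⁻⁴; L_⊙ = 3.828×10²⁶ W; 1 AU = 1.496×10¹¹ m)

d ≈ 2.51 AU

L = 13.0 × 3.828×10²⁶ = 4.98×10²⁷ W.
From T_eq⁴ = L(1−A)/(16πσd²): d = √[L(1−A)/(16πσT_eq⁴)].
d = √[4.98×10²⁷ × 0.45 / (16π × 5.67×10⁻⁸ × (273)⁴)] = 3.76×10¹¹ m = 2.51 AU.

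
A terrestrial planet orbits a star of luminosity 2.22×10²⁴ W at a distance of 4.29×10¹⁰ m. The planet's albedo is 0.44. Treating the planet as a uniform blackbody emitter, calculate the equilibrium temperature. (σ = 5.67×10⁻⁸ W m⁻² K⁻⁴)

Flux: S = L/(4πd²) = 2.22×10²⁴/(4π×(4.29×10¹⁰)²) = 96.0 W m⁻².
Energy balance: absorbed = emitted ⇒ πR²·S(1−A) = 4πR²·σT_eq⁴, so T_eq⁴ = S(1−A)/(4σ).
T_eq = [96.0 × 0.56 / (4 × 5.67×10⁻⁸)]^(1/4) = (2.37×10⁸)^(1/4) = 124 K.

T_eq ≈ 124 K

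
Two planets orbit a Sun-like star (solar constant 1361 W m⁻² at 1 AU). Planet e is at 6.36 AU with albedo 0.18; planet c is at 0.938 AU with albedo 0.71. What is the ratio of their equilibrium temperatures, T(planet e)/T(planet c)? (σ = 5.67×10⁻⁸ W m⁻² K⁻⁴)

T₁/T₂ ≈ 0.498

T_eq = [S₀(1−A)/(4σd²)]^(1/4), so T ∝ (1−A)^(1/4) / √d.
T₁ = [1361×0.82/(4×5.67×10⁻⁸×6.36²)]^(1/4) = 105.02 K.
T₂ = [1361×0.29/(4×5.67×10⁻⁸×0.938²)]^(1/4) = 210.89 K.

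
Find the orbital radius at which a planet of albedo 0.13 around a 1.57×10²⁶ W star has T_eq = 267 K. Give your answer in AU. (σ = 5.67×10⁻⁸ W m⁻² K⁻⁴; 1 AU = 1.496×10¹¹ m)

From T_eq⁴ = L(1−A)/(16πσd²): d = √[L(1−A)/(16πσT_eq⁴)].
d = √[1.57×10²⁶ × 0.87 / (16π × 5.67×10⁻⁸ × (267)⁴)] = 9.71×10¹⁰ m = 0.649 AU.

d ≈ 0.649 AU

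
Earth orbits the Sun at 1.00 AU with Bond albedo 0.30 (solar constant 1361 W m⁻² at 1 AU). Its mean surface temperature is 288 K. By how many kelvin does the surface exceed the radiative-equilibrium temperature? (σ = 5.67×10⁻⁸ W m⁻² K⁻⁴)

S = 1361/1.00² = 1361 W m⁻².
T_eq = [S(1−A)/(4σ)]^(1/4) = [1361×0.70/(4×5.67×10⁻⁸)]^(1/4) = 254.6 K.
ΔT = T_surf − T_eq = 288 − 254.6.

ΔT ≈ 33.4 K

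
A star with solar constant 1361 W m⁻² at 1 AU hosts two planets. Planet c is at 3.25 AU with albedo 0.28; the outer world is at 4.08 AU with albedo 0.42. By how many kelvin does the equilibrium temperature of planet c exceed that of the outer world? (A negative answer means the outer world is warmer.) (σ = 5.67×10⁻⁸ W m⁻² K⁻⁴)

ΔT ≈ 22.0 K

T_eq = [S₀(1−A)/(4σd²)]^(1/4), so T ∝ (1−A)^(1/4) / √d.
T₁ = [1361×0.72/(4×5.67×10⁻⁸×3.25²)]^(1/4) = 142.21 K.
T₂ = [1361×0.58/(4×5.67×10⁻⁸×4.08²)]^(1/4) = 120.25 K.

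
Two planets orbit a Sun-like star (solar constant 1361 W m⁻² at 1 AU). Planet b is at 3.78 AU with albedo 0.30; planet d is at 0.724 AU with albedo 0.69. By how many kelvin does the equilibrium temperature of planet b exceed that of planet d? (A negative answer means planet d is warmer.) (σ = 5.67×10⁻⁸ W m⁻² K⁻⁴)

T_eq = [S₀(1−A)/(4σd²)]^(1/4), so T ∝ (1−A)^(1/4) / √d.
T₁ = [1361×0.70/(4×5.67×10⁻⁸×3.78²)]^(1/4) = 130.94 K.
T₂ = [1361×0.31/(4×5.67×10⁻⁸×0.724²)]^(1/4) = 244.08 K.

ΔT ≈ -113.1 K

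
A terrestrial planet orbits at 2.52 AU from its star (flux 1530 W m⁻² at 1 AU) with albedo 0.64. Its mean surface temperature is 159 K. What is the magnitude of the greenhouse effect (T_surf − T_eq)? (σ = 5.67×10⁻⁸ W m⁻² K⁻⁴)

ΔT ≈ 19.2 K

S = 1530/2.52² = 240.9 W m⁻².
T_eq = [S(1−A)/(4σ)]^(1/4) = [240.9×0.36/(4×5.67×10⁻⁸)]^(1/4) = 139.8 K.
ΔT = T_surf − T_eq = 159 − 139.8.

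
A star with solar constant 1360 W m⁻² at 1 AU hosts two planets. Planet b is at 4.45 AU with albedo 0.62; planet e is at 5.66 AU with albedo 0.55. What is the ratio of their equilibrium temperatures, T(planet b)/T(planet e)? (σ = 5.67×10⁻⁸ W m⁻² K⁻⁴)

T_eq = [S₀(1−A)/(4σd²)]^(1/4), so T ∝ (1−A)^(1/4) / √d.
T₁ = [1360×0.38/(4×5.67×10⁻⁸×4.45²)]^(1/4) = 103.57 K.
T₂ = [1360×0.45/(4×5.67×10⁻⁸×5.66²)]^(1/4) = 95.80 K.

T₁/T₂ ≈ 1.081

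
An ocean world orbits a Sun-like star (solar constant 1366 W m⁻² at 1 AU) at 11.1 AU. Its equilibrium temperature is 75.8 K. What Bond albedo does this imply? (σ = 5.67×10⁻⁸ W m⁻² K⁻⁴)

A ≈ 0.32

Flux at 11.1 AU: S = 1366/11.1² = 11.1 W m⁻².
From T_eq⁴ = S(1−A)/(4σ): 1−A = 4σT_eq⁴/S.
1−A = 4 × 5.67×10⁻⁸ × (75.8)⁴ / 11.1 = 0.675.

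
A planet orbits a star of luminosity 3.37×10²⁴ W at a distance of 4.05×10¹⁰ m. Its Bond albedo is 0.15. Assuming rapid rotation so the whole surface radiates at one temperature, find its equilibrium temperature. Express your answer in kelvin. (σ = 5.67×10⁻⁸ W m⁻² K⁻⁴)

T_eq ≈ 157 K

Flux: S = L/(4πd²) = 3.37×10²⁴/(4π×(4.05×10¹⁰)²) = 163 W m⁻².
Energy balance: absorbed = emitted ⇒ πR²·S(1−A) = 4πR²·σT_eq⁴, so T_eq⁴ = S(1−A)/(4σ).
T_eq = [163 × 0.85 / (4 × 5.67×10⁻⁸)]^(1/4) = (6.13×10⁸)^(1/4) = 157 K.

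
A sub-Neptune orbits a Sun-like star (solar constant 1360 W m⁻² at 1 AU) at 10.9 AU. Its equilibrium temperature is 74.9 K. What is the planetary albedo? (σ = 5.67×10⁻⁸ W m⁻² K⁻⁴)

Flux at 10.9 AU: S = 1360/10.9² = 11.4 W m⁻².
From T_eq⁴ = S(1−A)/(4σ): 1−A = 4σT_eq⁴/S.
1−A = 4 × 5.67×10⁻⁸ × (74.9)⁴ / 11.4 = 0.624.

A ≈ 0.38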